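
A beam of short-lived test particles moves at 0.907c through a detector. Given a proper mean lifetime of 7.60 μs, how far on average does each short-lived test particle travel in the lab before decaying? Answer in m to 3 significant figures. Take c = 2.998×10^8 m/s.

γ = 1/√(1 − 0.907²) = 2.3746
Dilated lifetime: Δt = γτ₀ = 2.3746 × 7.60 μs = 18.047 μs
d = vΔt = 0.907c × 18.047 μs = 2.7192×10^8 m/s × 1.8047×10^-5 s = 4910 m

d ≈ 4910 m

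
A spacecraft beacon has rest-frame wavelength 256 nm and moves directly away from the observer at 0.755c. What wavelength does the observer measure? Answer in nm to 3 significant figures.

Relativistic Doppler: λ_obs = λ_src √((1+β)/(1−β))
= 256 × √(1.7550/0.24500) = 256 × 2.6764 = 685 nm

λ_obs ≈ 685 nm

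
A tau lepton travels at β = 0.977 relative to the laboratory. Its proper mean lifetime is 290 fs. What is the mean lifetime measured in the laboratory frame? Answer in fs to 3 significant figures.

γ = 1/√(1 − 0.977²) = 4.6896
Time dilation: Δt = γτ₀ = 4.6896 × 290 fs = 1360 fs

Δt ≈ 1360 fs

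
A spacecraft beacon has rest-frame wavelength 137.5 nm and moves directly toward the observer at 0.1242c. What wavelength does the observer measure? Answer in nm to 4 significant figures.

λ_obs ≈ 121.4 nm

Relativistic Doppler: λ_obs = λ_src √((1−β)/(1+β))
= 137.5 × √(0.875800/1.12420) = 137.5 × 0.882634 = 121.4 nm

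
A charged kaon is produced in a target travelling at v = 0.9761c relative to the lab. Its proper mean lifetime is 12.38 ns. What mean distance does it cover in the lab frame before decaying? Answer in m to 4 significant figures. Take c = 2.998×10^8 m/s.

d ≈ 16.67 m

γ = 1/√(1 − 0.9761²) = 4.60147
Dilated lifetime: Δt = γτ₀ = 4.60147 × 12.38 ns = 56.9662 ns
d = vΔt = 0.9761c × 56.9662 ns = 2.92635×10^8 m/s × 5.69662×10^-8 s = 16.67 m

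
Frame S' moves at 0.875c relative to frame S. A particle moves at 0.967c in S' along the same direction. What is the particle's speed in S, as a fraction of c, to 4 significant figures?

Relativistic velocity addition: u = (u' + v)/(1 + u'v/c²)
= (0.967 + 0.875)/(1 + 0.967×0.875) = 1.842/1.84613 = 0.9978

u ≈ 0.9978c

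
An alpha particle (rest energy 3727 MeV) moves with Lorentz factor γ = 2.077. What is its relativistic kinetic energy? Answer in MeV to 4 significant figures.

γ = 2.077 (given)
K = (γ − 1)m₀c² = (2.077 − 1) × 3727 MeV = 1.07700 × 3727 MeV = 4014 MeV

K ≈ 4014 MeV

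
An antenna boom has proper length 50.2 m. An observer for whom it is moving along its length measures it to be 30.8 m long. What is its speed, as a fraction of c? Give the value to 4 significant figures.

β ≈ 0.7897

γ = L₀/L = 50.2/30.8 = 1.62987
β = √(1 − 1/γ²) = 0.7897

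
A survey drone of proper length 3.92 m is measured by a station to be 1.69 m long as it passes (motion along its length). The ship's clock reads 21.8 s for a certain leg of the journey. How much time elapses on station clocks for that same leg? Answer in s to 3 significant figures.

Δt ≈ 50.6 s

Length contraction ⇒ γ = L₀/L = 3.92/1.69 = 2.3195
Time dilation: Δt = γτ₀ = 2.3195 × 21.8 s = 50.6 s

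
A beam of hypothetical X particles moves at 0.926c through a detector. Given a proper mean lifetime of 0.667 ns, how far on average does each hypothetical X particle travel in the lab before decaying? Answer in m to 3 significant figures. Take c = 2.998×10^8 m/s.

γ = 1/√(1 − 0.926²) = 2.6488
Dilated lifetime: Δt = γτ₀ = 2.6488 × 0.667 ns = 1.7668 ns
d = vΔt = 0.926c × 1.7668 ns = 2.7761×10^8 m/s × 1.7668×10^-9 s = 0.490 m

d ≈ 0.490 m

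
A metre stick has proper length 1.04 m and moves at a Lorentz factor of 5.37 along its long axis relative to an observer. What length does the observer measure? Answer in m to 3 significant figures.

L ≈ 0.194 m

γ = 5.37 (given)
Length contraction: L = L₀/γ = 1.04/5.37 = 0.194 m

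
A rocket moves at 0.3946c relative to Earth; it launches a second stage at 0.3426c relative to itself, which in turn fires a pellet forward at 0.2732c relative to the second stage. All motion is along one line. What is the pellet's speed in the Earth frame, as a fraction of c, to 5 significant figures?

u ≈ 0.78358c

Compose boost 2: (0.3426 + 0.3946)/(1 + 0.3426×0.3946) = 0.73720/1.135190 = 0.6494067
Compose boost 3: (0.2732 + 0.6494067)/(1 + 0.2732×0.6494067) = 0.9226067/1.177418 = 0.78358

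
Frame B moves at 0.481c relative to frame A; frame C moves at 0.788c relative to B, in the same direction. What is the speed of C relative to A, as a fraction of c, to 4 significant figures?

Compose boost 2: (0.788 + 0.481)/(1 + 0.788×0.481) = 1.269/1.37903 = 0.9202

u ≈ 0.9202c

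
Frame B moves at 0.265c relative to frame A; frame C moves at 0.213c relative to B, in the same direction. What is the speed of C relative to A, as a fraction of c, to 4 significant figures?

Compose boost 2: (0.213 + 0.265)/(1 + 0.213×0.265) = 0.4780/1.05645 = 0.4525

u ≈ 0.4525c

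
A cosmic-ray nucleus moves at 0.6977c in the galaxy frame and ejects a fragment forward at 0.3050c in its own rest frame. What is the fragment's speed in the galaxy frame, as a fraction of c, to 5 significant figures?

Compose boost 2: (0.3050 + 0.6977)/(1 + 0.3050×0.6977) = 1.0027/1.212798 = 0.82677

u ≈ 0.82677c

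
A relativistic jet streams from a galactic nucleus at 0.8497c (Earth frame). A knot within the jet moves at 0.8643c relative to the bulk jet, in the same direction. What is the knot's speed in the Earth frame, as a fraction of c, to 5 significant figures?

u ≈ 0.98824c

Relativistic velocity addition: u = (u' + v)/(1 + u'v/c²)
= (0.8643 + 0.8497)/(1 + 0.8643×0.8497) = 1.7140/1.734396 = 0.98824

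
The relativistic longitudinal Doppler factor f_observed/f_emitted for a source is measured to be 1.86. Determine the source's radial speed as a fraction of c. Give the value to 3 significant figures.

f_obs/f_src = √((1+β)/(1−β)) = 1.86  ⇒  (1+β)/(1−β) = 3.4596
β = |1 − D²|/(1 + D²) = |1 − 3.4596|/(1 + 3.4596) = 0.552

β ≈ 0.552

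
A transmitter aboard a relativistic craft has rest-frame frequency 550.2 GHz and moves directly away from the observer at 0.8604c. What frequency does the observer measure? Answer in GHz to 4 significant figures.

Relativistic Doppler: f_obs = f_src √((1−β)/(1+β))
= 550.2 × √(0.139600/1.86040) = 550.2 × 0.273930 = 150.7 GHz

f_obs ≈ 150.7 GHz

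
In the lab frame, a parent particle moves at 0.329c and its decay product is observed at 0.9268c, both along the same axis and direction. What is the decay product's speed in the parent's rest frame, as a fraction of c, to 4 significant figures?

u' ≈ 0.8600c

Inverse velocity addition: u' = (u − v)/(1 − uv/c²)
= (0.9268 − 0.329)/(1 − 0.9268×0.329) = 0.5978/0.695083 = 0.8600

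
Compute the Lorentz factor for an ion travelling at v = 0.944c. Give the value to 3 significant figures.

γ ≈ 3.03

γ = 1/√(1 − β²) = 1/√(1 − 0.944²) = 1/√(0.10886) = 3.03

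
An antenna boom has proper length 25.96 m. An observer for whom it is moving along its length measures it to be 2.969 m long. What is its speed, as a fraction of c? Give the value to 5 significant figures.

γ = L₀/L = 25.96/2.969 = 8.743685
β = √(1 − 1/γ²) = 0.99344

β ≈ 0.99344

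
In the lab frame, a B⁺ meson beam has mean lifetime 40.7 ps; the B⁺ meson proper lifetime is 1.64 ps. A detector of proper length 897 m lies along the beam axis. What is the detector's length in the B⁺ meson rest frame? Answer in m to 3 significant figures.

Time dilation ⇒ γ = Δt/τ₀ = 40.7/1.64 = 24.817
Length contraction: L = L₀/γ = 897/24.817 = 36.1 m

L ≈ 36.1 m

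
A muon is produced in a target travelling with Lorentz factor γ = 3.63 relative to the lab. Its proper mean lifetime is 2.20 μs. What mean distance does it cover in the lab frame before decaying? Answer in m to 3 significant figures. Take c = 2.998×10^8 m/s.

β = √(1 − 1/γ²) = √(1 − 1/3.63²) = 0.96131
Dilated lifetime: Δt = γτ₀ = 3.63 × 2.20 μs = 7.9860 μs
d = vΔt = 0.96131c × 7.9860 μs = 2.8820×10^8 m/s × 7.9860×10^-6 s = 2300 m

d ≈ 2300 m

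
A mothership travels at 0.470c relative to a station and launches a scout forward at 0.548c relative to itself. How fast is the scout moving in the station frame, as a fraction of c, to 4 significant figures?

u ≈ 0.8095c

Compose boost 2: (0.548 + 0.470)/(1 + 0.548×0.470) = 1.018/1.25756 = 0.8095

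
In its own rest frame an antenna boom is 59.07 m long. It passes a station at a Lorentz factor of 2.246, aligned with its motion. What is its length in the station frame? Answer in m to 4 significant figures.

L ≈ 26.30 m

γ = 2.246 (given)
Length contraction: L = L₀/γ = 59.07/2.246 = 26.30 m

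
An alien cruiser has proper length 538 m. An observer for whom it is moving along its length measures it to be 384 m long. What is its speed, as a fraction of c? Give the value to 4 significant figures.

γ = L₀/L = 538/384 = 1.40104
β = √(1 − 1/γ²) = 0.7004

β ≈ 0.7004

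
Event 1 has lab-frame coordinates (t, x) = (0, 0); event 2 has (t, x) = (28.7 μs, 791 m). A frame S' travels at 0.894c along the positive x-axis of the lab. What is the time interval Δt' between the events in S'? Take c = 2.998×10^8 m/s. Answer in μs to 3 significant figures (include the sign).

Δt' ≈ 58.8 μs

γ = 1/√(1 − 0.894²) = 2.2318
Δt' = γ(Δt − vΔx/c²) = 2.2318 × (28.7 μs − 0.894×791 m / (2.998×10^8 m/s))
= 2.2318 × (26.341 μs) = 58.8 μs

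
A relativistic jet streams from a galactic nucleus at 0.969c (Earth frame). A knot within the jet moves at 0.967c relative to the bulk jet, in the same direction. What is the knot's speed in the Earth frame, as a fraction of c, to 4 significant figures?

u ≈ 0.9995c

Relativistic velocity addition: u = (u' + v)/(1 + u'v/c²)
= (0.967 + 0.969)/(1 + 0.967×0.969) = 1.936/1.93702 = 0.9995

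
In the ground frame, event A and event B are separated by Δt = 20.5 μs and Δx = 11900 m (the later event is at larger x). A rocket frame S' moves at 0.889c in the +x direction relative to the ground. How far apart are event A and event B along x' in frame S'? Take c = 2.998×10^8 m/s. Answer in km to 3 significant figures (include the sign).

γ = 1/√(1 − 0.889²) = 2.1838
Δx' = γ(Δx − vΔt) = 2.1838 × (11900 m − 0.889×(2.998×10^8 m/s)×20.5×10^-6 s)
= 2.1838 × (6436.3 m) = 14.1 km

Δx' ≈ 14.1 km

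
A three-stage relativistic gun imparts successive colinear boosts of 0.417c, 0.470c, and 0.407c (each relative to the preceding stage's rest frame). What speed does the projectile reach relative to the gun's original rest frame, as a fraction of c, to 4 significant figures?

Compose boost 2: (0.470 + 0.417)/(1 + 0.470×0.417) = 0.8870/1.19599 = 0.741645
Compose boost 3: (0.407 + 0.741645)/(1 + 0.407×0.741645) = 1.14864/1.30185 = 0.8823

u ≈ 0.8823c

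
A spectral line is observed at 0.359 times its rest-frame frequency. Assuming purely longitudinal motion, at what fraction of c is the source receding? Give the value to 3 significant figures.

f_obs/f_src = √((1−β)/(1+β)) = 0.359  ⇒  (1−β)/(1+β) = 0.12888
β = |1 − D²|/(1 + D²) = |1 − 0.12888|/(1 + 0.12888) = 0.772

β ≈ 0.772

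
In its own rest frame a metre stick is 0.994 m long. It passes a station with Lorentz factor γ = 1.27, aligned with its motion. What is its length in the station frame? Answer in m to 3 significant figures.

γ = 1.27 (given)
Length contraction: L = L₀/γ = 0.994/1.27 = 0.783 m

L ≈ 0.783 m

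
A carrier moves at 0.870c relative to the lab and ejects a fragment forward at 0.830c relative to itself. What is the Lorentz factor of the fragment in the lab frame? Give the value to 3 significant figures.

γ ≈ 6.26

u_lab = (0.830 + 0.870)/(1 + 0.830×0.870) = 1.700/1.72210 = 0.987167
γ = 1/√(1 − 0.987167²) = 6.26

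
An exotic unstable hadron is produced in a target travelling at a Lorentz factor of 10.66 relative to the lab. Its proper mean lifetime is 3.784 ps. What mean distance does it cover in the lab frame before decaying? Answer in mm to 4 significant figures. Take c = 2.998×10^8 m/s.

β = √(1 − 1/γ²) = √(1 − 1/10.66²) = 0.995590
Dilated lifetime: Δt = γτ₀ = 10.66 × 3.784 ps = 40.3374 ps
d = vΔt = 0.995590c × 40.3374 ps = 2.98478×10^8 m/s × 4.03374×10^-11 s = 12.04 mm

d ≈ 12.04 mm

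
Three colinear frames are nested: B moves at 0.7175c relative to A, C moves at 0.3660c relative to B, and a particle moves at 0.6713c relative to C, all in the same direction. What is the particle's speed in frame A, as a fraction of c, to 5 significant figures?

u ≈ 0.97042c

Compose boost 2: (0.3660 + 0.7175)/(1 + 0.3660×0.7175) = 1.0835/1.262605 = 0.8581465
Compose boost 3: (0.6713 + 0.8581465)/(1 + 0.6713×0.8581465) = 1.529446/1.576074 = 0.97042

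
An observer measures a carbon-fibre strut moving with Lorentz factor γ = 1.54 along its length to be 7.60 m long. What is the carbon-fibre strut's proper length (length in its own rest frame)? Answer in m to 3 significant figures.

L₀ ≈ 11.7 m

γ = 1.54 (given)
L₀ = γL = 1.54 × 7.60 = 11.7 m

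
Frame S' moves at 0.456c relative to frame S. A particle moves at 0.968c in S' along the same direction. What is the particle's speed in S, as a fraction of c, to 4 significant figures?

Relativistic velocity addition: u = (u' + v)/(1 + u'v/c²)
= (0.968 + 0.456)/(1 + 0.968×0.456) = 1.424/1.44141 = 0.9879

u ≈ 0.9879c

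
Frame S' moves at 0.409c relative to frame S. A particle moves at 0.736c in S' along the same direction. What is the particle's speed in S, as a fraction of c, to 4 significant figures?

u ≈ 0.8801c

Relativistic velocity addition: u = (u' + v)/(1 + u'v/c²)
= (0.736 + 0.409)/(1 + 0.736×0.409) = 1.145/1.30102 = 0.8801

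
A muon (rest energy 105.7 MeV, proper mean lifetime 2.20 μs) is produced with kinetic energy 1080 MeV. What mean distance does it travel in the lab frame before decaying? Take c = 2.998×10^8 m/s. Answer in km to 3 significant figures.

γ = 1 + K/(m₀c²) = 1 + 1080/105.7 = 11.218
β = √(1 − 1/γ²) = 0.99602
Dilated lifetime: γτ₀ = 11.218 × 2.20 μs = 24.679 μs
d = βc·γτ₀ = 0.99602 × (2.998×10^8 m/s) × 2.4679×10^-5 s = 7.37 km

d ≈ 7.37 km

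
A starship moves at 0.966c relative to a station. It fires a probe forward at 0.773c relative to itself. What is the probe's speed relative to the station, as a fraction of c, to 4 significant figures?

Relativistic velocity addition: u = (u' + v)/(1 + u'v/c²)
= (0.773 + 0.966)/(1 + 0.773×0.966) = 1.739/1.74672 = 0.9956

u ≈ 0.9956c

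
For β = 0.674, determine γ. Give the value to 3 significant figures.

γ ≈ 1.35

γ = 1/√(1 − β²) = 1/√(1 − 0.674²) = 1/√(0.54572) = 1.35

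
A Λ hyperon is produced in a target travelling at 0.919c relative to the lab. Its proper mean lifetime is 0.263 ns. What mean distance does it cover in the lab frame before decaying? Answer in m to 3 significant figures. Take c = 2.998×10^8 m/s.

d ≈ 0.184 m

γ = 1/√(1 − 0.919²) = 2.5364
Dilated lifetime: Δt = γτ₀ = 2.5364 × 0.263 ns = 0.66708 ns
d = vΔt = 0.919c × 0.66708 ns = 2.7552×10^8 m/s × 6.6708×10^-10 s = 0.184 m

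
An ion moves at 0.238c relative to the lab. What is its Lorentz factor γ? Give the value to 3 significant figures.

γ = 1/√(1 − β²) = 1/√(1 − 0.238²) = 1/√(0.94336) = 1.03

γ ≈ 1.03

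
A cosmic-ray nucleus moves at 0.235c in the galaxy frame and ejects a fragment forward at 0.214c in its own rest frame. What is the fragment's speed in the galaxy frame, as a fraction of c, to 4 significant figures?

u ≈ 0.4275c

Compose boost 2: (0.214 + 0.235)/(1 + 0.214×0.235) = 0.4490/1.05029 = 0.4275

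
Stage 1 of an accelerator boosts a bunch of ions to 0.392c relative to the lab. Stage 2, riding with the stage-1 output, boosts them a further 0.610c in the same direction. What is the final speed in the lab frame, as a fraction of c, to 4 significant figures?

Compose boost 2: (0.610 + 0.392)/(1 + 0.610×0.392) = 1.002/1.23912 = 0.8086

u ≈ 0.8086c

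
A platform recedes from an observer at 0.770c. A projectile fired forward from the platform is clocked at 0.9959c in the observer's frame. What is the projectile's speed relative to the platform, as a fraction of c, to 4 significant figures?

Inverse velocity addition: u' = (u − v)/(1 − uv/c²)
= (0.9959 − 0.770)/(1 − 0.9959×0.770) = 0.2259/0.233157 = 0.9689

u' ≈ 0.9689c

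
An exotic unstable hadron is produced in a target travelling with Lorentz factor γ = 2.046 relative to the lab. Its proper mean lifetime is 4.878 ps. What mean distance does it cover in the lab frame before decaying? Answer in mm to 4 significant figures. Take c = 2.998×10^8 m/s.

β = √(1 − 1/γ²) = √(1 − 1/2.046²) = 0.872419
Dilated lifetime: Δt = γτ₀ = 2.046 × 4.878 ps = 9.98039 ps
d = vΔt = 0.872419c × 9.98039 ps = 2.61551×10^8 m/s × 9.98039×10^-12 s = 2.610 mm

d ≈ 2.610 mm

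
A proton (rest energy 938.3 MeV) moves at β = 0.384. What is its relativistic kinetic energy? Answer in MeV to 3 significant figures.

γ = 1/√(1 − 0.384²) = 1.0830
K = (γ − 1)m₀c² = (1.0830 − 1) × 938.3 MeV = 0.083033 × 938.3 MeV = 77.9 MeV

K ≈ 77.9 MeV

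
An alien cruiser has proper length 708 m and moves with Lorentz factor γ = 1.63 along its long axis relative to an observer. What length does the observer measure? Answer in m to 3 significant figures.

γ = 1.63 (given)
Length contraction: L = L₀/γ = 708/1.63 = 434 m

L ≈ 434 m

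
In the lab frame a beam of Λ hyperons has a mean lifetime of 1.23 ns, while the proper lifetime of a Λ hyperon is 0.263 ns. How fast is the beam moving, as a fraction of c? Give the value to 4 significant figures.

β ≈ 0.9769

γ = Δt/τ₀ = 1.23/0.263 = 4.67681
β = √(1 − 1/γ²) = √(1 − 1/4.67681²) = 0.9769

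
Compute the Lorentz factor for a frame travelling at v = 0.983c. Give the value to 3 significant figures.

γ ≈ 5.45

γ = 1/√(1 − β²) = 1/√(1 − 0.983²) = 1/√(0.033711) = 5.45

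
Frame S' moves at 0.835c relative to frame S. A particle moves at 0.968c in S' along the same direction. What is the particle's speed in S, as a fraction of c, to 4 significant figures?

Relativistic velocity addition: u = (u' + v)/(1 + u'v/c²)
= (0.968 + 0.835)/(1 + 0.968×0.835) = 1.803/1.80828 = 0.9971

u ≈ 0.9971c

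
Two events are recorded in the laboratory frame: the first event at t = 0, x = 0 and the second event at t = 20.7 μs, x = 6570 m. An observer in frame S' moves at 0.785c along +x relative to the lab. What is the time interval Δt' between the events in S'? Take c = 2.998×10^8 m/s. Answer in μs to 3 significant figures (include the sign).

Δt' ≈ 5.64 μs

γ = 1/√(1 − 0.785²) = 1.6142
Δt' = γ(Δt − vΔx/c²) = 1.6142 × (20.7 μs − 0.785×6570 m / (2.998×10^8 m/s))
= 1.6142 × (3.4970 μs) = 5.64 μs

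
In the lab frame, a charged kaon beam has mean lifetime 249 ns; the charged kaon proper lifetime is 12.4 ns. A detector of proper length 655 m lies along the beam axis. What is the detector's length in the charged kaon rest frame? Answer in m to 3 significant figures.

L ≈ 32.6 m

Time dilation ⇒ γ = Δt/τ₀ = 249/12.4 = 20.081
Length contraction: L = L₀/γ = 655/20.081 = 32.6 m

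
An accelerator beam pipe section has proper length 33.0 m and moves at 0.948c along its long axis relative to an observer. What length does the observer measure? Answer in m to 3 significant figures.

L ≈ 10.5 m

γ = 1/√(1 − 0.948²) = 3.1420
Length contraction: L = L₀/γ = 33.0/3.1420 = 10.5 m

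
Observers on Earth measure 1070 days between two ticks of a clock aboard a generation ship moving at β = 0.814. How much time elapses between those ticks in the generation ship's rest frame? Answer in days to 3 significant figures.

γ = 1/√(1 − 0.814²) = 1.7216
Proper time: τ₀ = Δt/γ = 1070/1.7216 = 622 days

τ₀ ≈ 622 days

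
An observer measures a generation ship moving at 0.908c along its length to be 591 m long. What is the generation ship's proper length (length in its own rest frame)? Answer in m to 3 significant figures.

L₀ ≈ 1410 m

γ = 1/√(1 − 0.908²) = 2.3868
L₀ = γL = 2.3868 × 591 = 1410 m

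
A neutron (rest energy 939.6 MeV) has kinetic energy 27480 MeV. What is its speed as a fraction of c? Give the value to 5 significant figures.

β ≈ 0.99945

γ = 1 + K/(m₀c²) = 1 + 27480/939.6 = 30.24649
β = √(1 − 1/γ²) = 0.99945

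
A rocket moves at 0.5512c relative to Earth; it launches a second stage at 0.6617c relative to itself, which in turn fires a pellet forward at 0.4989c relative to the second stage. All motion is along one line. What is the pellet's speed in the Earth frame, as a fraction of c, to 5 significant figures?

Compose boost 2: (0.6617 + 0.5512)/(1 + 0.6617×0.5512) = 1.2129/1.364729 = 0.8887478
Compose boost 3: (0.4989 + 0.8887478)/(1 + 0.4989×0.8887478) = 1.387648/1.443396 = 0.96138

u ≈ 0.96138c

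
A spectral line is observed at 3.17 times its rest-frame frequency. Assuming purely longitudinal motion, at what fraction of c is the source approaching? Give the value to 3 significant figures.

β ≈ 0.819

f_obs/f_src = √((1+β)/(1−β)) = 3.17  ⇒  (1+β)/(1−β) = 10.049
β = |1 − D²|/(1 + D²) = |1 − 10.049|/(1 + 10.049) = 0.819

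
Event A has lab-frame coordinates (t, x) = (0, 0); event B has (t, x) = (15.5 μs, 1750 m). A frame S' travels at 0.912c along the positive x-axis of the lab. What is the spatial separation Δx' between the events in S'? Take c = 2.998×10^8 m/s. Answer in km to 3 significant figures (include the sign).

Δx' ≈ -6.07 km

γ = 1/√(1 − 0.912²) = 2.4379
Δx' = γ(Δx − vΔt) = 2.4379 × (1750 m − 0.912×(2.998×10^8 m/s)×15.5×10^-6 s)
= 2.4379 × (-2488.0 m) = -6.07 km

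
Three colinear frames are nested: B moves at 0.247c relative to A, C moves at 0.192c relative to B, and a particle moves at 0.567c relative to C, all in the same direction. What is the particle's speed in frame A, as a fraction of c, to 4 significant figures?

Compose boost 2: (0.192 + 0.247)/(1 + 0.192×0.247) = 0.4390/1.04742 = 0.419123
Compose boost 3: (0.567 + 0.419123)/(1 + 0.567×0.419123) = 0.986123/1.23764 = 0.7968

u ≈ 0.7968c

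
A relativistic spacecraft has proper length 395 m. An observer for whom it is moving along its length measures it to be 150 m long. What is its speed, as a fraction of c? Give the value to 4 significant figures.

β ≈ 0.9251

γ = L₀/L = 395/150 = 2.63333
β = √(1 − 1/γ²) = 0.9251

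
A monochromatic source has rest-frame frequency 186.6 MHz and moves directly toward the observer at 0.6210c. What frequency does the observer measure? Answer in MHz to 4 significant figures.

f_obs ≈ 385.9 MHz

Relativistic Doppler: f_obs = f_src √((1+β)/(1−β))
= 186.6 × √(1.62100/0.379000) = 186.6 × 2.06810 = 385.9 MHz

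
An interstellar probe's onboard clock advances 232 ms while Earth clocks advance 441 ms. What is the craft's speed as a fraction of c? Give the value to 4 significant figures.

β ≈ 0.8504

γ = Δt/τ₀ = 441/232 = 1.90086
β = √(1 − 1/γ²) = √(1 − 1/1.90086²) = 0.8504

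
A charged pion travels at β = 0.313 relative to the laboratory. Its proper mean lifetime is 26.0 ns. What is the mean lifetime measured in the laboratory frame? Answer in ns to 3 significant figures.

Δt ≈ 27.4 ns

γ = 1/√(1 − 0.313²) = 1.0529
Time dilation: Δt = γτ₀ = 1.0529 × 26.0 ns = 27.4 ns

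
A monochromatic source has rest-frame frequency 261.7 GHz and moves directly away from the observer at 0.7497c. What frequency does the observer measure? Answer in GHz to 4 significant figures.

f_obs ≈ 98.98 GHz

Relativistic Doppler: f_obs = f_src √((1−β)/(1+β))
= 261.7 × √(0.250300/1.74970) = 261.7 × 0.378224 = 98.98 GHz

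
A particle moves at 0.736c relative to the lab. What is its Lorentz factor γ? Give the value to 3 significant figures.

γ ≈ 1.48

γ = 1/√(1 − β²) = 1/√(1 − 0.736²) = 1/√(0.45830) = 1.48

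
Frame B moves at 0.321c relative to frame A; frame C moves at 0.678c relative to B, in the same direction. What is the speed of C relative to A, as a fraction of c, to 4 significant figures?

u ≈ 0.8204c

Compose boost 2: (0.678 + 0.321)/(1 + 0.678×0.321) = 0.9990/1.21764 = 0.8204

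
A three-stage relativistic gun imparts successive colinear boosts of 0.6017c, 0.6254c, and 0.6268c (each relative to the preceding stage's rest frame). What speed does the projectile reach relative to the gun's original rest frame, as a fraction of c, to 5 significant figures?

Compose boost 2: (0.6254 + 0.6017)/(1 + 0.6254×0.6017) = 1.2271/1.376303 = 0.8915913
Compose boost 3: (0.6268 + 0.8915913)/(1 + 0.6268×0.8915913) = 1.518391/1.558849 = 0.97405

u ≈ 0.97405c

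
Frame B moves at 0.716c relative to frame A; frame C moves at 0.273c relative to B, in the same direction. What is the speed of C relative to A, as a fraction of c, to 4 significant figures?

u ≈ 0.8273c

Compose boost 2: (0.273 + 0.716)/(1 + 0.273×0.716) = 0.9890/1.19547 = 0.8273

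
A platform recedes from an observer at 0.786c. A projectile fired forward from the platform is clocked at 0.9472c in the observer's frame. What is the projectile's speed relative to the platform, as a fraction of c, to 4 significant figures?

u' ≈ 0.6309c

Inverse velocity addition: u' = (u − v)/(1 − uv/c²)
= (0.9472 − 0.786)/(1 − 0.9472×0.786) = 0.1612/0.255501 = 0.6309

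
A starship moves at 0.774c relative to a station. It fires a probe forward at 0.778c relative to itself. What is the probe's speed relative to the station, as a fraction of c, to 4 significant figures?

u ≈ 0.9687c

Relativistic velocity addition: u = (u' + v)/(1 + u'v/c²)
= (0.778 + 0.774)/(1 + 0.778×0.774) = 1.552/1.60217 = 0.9687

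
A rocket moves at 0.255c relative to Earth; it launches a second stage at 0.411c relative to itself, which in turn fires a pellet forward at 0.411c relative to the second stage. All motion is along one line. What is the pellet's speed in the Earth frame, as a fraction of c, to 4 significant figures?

Compose boost 2: (0.411 + 0.255)/(1 + 0.411×0.255) = 0.6660/1.10481 = 0.602821
Compose boost 3: (0.411 + 0.602821)/(1 + 0.411×0.602821) = 1.01382/1.24776 = 0.8125

u ≈ 0.8125c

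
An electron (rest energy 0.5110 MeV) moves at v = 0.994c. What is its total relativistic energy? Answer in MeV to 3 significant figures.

γ = 1/√(1 − 0.994²) = 9.1424
E = γm₀c² = 9.1424 × 0.5110 MeV = 4.67 MeV

E ≈ 4.67 MeV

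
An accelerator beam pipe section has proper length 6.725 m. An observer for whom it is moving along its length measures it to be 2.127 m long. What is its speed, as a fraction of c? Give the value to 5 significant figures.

γ = L₀/L = 6.725/2.127 = 3.161730
β = √(1 − 1/γ²) = 0.94867

β ≈ 0.94867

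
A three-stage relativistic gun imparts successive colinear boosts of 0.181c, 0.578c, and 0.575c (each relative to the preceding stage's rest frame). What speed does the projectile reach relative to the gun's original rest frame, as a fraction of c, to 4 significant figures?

u ≈ 0.9047c

Compose boost 2: (0.578 + 0.181)/(1 + 0.578×0.181) = 0.7590/1.10462 = 0.687115
Compose boost 3: (0.575 + 0.687115)/(1 + 0.575×0.687115) = 1.26212/1.39509 = 0.9047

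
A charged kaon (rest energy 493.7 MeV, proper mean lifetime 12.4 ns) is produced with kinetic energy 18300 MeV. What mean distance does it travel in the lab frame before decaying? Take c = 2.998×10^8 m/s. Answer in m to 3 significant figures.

γ = 1 + K/(m₀c²) = 1 + 18300/493.7 = 38.067
β = √(1 − 1/γ²) = 0.99965
Dilated lifetime: γτ₀ = 38.067 × 12.4 ns = 472.03 ns
d = βc·γτ₀ = 0.99965 × (2.998×10^8 m/s) × 4.7203×10^-7 s = 141 m

d ≈ 141 m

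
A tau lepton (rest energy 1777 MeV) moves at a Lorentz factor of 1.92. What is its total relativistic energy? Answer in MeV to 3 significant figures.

γ = 1.92 (given)
E = γm₀c² = 1.92 × 1777 MeV = 3410 MeV

E ≈ 3410 MeV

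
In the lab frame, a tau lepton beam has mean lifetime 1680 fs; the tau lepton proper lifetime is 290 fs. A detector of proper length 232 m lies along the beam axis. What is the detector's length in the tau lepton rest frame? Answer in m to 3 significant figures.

L ≈ 40.0 m

Time dilation ⇒ γ = Δt/τ₀ = 1680/290 = 5.7931
Length contraction: L = L₀/γ = 232/5.7931 = 40.0 m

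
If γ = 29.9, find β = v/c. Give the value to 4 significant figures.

β = √(1 − 1/γ²) = √(1 − 1/29.9²) = √(0.998881) = 0.9994

β ≈ 0.9994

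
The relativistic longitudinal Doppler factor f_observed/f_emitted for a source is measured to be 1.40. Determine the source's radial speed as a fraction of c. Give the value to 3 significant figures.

f_obs/f_src = √((1+β)/(1−β)) = 1.40  ⇒  (1+β)/(1−β) = 1.9600
β = |1 − D²|/(1 + D²) = |1 − 1.9600|/(1 + 1.9600) = 0.324

β ≈ 0.324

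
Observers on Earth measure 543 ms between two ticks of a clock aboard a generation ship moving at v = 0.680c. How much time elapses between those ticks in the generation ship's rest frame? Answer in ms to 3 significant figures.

γ = 1/√(1 − 0.680²) = 1.3639
Proper time: τ₀ = Δt/γ = 543/1.3639 = 398 ms

τ₀ ≈ 398 ms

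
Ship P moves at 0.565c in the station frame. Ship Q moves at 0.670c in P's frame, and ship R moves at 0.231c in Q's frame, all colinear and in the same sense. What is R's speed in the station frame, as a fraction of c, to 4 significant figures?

Compose boost 2: (0.670 + 0.565)/(1 + 0.670×0.565) = 1.235/1.37855 = 0.895869
Compose boost 3: (0.231 + 0.895869)/(1 + 0.231×0.895869) = 1.12687/1.20695 = 0.9337

u ≈ 0.9337c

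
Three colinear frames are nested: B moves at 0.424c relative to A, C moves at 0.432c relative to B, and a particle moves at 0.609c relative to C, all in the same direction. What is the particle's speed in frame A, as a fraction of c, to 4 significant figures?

u ≈ 0.9249c

Compose boost 2: (0.432 + 0.424)/(1 + 0.432×0.424) = 0.8560/1.18317 = 0.723481
Compose boost 3: (0.609 + 0.723481)/(1 + 0.609×0.723481) = 1.33248/1.44060 = 0.9249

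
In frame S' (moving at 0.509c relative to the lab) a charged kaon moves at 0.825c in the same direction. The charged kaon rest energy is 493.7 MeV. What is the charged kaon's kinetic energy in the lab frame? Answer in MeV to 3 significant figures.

K ≈ 947 MeV

u_lab = (0.825 + 0.509)/(1 + 0.825×0.509) = 0.939486
γ = 1/√(1 − 0.939486²) = 2.9190
K = (γ − 1)m₀c² = (2.9190 − 1) × 493.7 = 1.9190 × 493.7 = 947 MeV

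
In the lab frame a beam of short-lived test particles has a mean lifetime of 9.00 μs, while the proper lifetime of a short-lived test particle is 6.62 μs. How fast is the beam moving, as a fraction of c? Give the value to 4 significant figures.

γ = Δt/τ₀ = 9.00/6.62 = 1.35952
β = √(1 − 1/γ²) = √(1 − 1/1.35952²) = 0.6775

β ≈ 0.6775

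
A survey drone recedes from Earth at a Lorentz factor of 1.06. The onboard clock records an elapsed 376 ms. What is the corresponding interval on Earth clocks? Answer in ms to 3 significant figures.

γ = 1.06 (given)
Time dilation: Δt = γτ₀ = 1.06 × 376 ms = 399 ms

Δt ≈ 399 ms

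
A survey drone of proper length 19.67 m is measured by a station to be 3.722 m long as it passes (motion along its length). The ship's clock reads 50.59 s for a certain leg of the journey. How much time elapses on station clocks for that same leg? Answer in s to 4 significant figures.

Δt ≈ 267.4 s

Length contraction ⇒ γ = L₀/L = 19.67/3.722 = 5.28479
Time dilation: Δt = γτ₀ = 5.28479 × 50.59 s = 267.4 s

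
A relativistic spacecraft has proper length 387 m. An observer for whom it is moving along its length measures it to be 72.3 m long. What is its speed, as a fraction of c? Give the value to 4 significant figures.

γ = L₀/L = 387/72.3 = 5.35270
β = √(1 − 1/γ²) = 0.9824

β ≈ 0.9824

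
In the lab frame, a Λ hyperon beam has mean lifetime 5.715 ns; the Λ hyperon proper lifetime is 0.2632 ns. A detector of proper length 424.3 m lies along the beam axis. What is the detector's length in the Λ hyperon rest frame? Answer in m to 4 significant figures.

L ≈ 19.54 m

Time dilation ⇒ γ = Δt/τ₀ = 5.715/0.2632 = 21.7135
Length contraction: L = L₀/γ = 424.3/21.7135 = 19.54 m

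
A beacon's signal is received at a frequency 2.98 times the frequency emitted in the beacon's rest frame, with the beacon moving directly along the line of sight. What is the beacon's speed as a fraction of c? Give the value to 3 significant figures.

β ≈ 0.798

f_obs/f_src = √((1+β)/(1−β)) = 2.98  ⇒  (1+β)/(1−β) = 8.8804
β = |1 − D²|/(1 + D²) = |1 − 8.8804|/(1 + 8.8804) = 0.798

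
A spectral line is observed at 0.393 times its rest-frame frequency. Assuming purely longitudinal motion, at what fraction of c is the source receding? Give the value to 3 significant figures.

β ≈ 0.732

f_obs/f_src = √((1−β)/(1+β)) = 0.393  ⇒  (1−β)/(1+β) = 0.15445
β = |1 − D²|/(1 + D²) = |1 − 0.15445|/(1 + 0.15445) = 0.732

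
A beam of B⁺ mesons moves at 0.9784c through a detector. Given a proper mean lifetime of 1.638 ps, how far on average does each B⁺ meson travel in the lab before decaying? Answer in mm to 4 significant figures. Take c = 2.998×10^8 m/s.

d ≈ 2.324 mm

γ = 1/√(1 − 0.9784²) = 4.83745
Dilated lifetime: Δt = γτ₀ = 4.83745 × 1.638 ps = 7.92374 ps
d = vΔt = 0.9784c × 7.92374 ps = 2.93324×10^8 m/s × 7.92374×10^-12 s = 2.324 mm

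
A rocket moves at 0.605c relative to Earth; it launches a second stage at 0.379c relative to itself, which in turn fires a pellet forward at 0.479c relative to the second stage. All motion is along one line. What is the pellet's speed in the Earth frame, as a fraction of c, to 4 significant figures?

Compose boost 2: (0.379 + 0.605)/(1 + 0.379×0.605) = 0.9840/1.22930 = 0.800459
Compose boost 3: (0.479 + 0.800459)/(1 + 0.479×0.800459) = 1.27946/1.38342 = 0.9249

u ≈ 0.9249c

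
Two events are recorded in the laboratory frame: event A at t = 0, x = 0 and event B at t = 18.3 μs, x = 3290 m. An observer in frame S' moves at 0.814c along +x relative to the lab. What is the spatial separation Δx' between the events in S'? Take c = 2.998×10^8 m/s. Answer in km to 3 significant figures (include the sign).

γ = 1/√(1 − 0.814²) = 1.7216
Δx' = γ(Δx − vΔt) = 1.7216 × (3290 m − 0.814×(2.998×10^8 m/s)×18.3×10^-6 s)
= 1.7216 × (-1175.9 m) = -2.02 km

Δx' ≈ -2.02 km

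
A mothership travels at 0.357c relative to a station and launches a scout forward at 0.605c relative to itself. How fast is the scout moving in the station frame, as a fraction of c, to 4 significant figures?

u ≈ 0.7911c

Compose boost 2: (0.605 + 0.357)/(1 + 0.605×0.357) = 0.9620/1.21598 = 0.7911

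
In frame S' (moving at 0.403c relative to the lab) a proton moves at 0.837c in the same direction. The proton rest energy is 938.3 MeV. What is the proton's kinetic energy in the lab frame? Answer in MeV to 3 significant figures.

u_lab = (0.837 + 0.403)/(1 + 0.837×0.403) = 0.927234
γ = 1/√(1 − 0.927234²) = 2.6703
K = (γ − 1)m₀c² = (2.6703 − 1) × 938.3 = 1.6703 × 938.3 = 1570 MeV

K ≈ 1570 MeV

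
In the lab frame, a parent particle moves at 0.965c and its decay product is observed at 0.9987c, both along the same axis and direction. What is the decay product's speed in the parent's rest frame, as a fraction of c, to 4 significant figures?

u' ≈ 0.9295c

Inverse velocity addition: u' = (u − v)/(1 − uv/c²)
= (0.9987 − 0.965)/(1 − 0.9987×0.965) = 0.03370/0.0362545 = 0.9295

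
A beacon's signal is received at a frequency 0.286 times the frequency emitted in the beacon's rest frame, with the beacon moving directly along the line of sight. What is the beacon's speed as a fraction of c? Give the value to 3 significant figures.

f_obs/f_src = √((1−β)/(1+β)) = 0.286  ⇒  (1−β)/(1+β) = 0.081796
β = |1 − D²|/(1 + D²) = |1 − 0.081796|/(1 + 0.081796) = 0.849

β ≈ 0.849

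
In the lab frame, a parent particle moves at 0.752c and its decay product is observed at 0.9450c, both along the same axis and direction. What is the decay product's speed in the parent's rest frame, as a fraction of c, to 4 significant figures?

Inverse velocity addition: u' = (u − v)/(1 − uv/c²)
= (0.9450 − 0.752)/(1 − 0.9450×0.752) = 0.1930/0.289360 = 0.6670

u' ≈ 0.6670c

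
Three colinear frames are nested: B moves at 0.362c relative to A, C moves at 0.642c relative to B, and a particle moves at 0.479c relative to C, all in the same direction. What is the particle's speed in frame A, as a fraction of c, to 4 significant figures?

Compose boost 2: (0.642 + 0.362)/(1 + 0.642×0.362) = 1.004/1.23240 = 0.814668
Compose boost 3: (0.479 + 0.814668)/(1 + 0.479×0.814668) = 1.29367/1.39023 = 0.9305

u ≈ 0.9305c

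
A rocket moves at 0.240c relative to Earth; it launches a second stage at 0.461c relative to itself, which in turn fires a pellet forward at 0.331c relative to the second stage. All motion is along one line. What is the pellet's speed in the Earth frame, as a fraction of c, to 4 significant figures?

Compose boost 2: (0.461 + 0.240)/(1 + 0.461×0.240) = 0.7010/1.11064 = 0.631168
Compose boost 3: (0.331 + 0.631168)/(1 + 0.331×0.631168) = 0.962168/1.20892 = 0.7959

u ≈ 0.7959c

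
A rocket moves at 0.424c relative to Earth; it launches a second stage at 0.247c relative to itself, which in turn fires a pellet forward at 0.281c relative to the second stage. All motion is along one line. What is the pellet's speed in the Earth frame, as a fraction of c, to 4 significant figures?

Compose boost 2: (0.247 + 0.424)/(1 + 0.247×0.424) = 0.6710/1.10473 = 0.607389
Compose boost 3: (0.281 + 0.607389)/(1 + 0.281×0.607389) = 0.888389/1.17068 = 0.7589

u ≈ 0.7589c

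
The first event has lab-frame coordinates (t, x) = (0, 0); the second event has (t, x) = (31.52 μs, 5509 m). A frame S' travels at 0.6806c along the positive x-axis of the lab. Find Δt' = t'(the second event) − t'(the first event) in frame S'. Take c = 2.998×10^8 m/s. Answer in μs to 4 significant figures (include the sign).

Δt' ≈ 25.95 μs

γ = 1/√(1 − 0.6806²) = 1.36490
Δt' = γ(Δt − vΔx/c²) = 1.36490 × (31.52 μs − 0.6806×5509 m / (2.998×10^8 m/s))
= 1.36490 × (19.0136 μs) = 25.95 μs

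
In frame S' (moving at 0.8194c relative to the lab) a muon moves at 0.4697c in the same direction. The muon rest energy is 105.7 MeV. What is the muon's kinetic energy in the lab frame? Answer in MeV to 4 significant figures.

K ≈ 183.6 MeV

u_lab = (0.4697 + 0.8194)/(1 + 0.4697×0.8194) = 0.9308440
γ = 1/√(1 − 0.9308440²) = 2.73660
K = (γ − 1)m₀c² = (2.73660 − 1) × 105.7 = 1.73660 × 105.7 = 183.6 MeV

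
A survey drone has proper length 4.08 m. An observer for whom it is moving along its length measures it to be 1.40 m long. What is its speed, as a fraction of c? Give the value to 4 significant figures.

β ≈ 0.9393

γ = L₀/L = 4.08/1.40 = 2.91429
β = √(1 − 1/γ²) = 0.9393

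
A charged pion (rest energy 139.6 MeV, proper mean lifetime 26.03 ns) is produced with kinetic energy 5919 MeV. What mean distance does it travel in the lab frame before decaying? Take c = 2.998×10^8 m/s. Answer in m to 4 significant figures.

d ≈ 338.6 m

γ = 1 + K/(m₀c²) = 1 + 5919/139.6 = 43.3997
β = √(1 − 1/γ²) = 0.999735
Dilated lifetime: γτ₀ = 43.3997 × 26.03 ns = 1129.69 ns
d = βc·γτ₀ = 0.999735 × (2.998×10^8 m/s) × 1.12969×10^-6 s = 338.6 m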